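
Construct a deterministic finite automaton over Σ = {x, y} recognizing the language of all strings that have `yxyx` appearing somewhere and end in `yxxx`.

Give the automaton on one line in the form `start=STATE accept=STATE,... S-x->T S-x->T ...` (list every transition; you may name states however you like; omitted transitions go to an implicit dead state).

Build one automaton per condition and run them in lockstep. One (5 states) tracks whether and how much of `yxyx` has been seen; the other (5 states) tracks how much of the suffix `yxxx` has currently been matched. Each combined state is a pair, one component from each; accept when both components accept. Equivalent product states are then merged.
        x   y  
>  S0   S0  S1 
   S1   S2  S1 
   S2   S0  S3 
   S3   S4  S1 
   S4   S5  S6 
   S5   S7  S6 
   S6   S4  S6 
 * S7   S8  S6 
   S8   S8  S6 
(> = start, * = accepting)

start=S0 accept=S7 S0-x->S0 S0-y->S1 S1-x->S2 S1-y->S1 S2-x->S0 S2-y->S3 S3-x->S4 S3-y->S1 S4-x->S5 S4-y->S6 S5-x->S7 S5-y->S6 S6-x->S4 S6-y->S6 S7-x->S8 S7-y->S6 S8-x->S8 S8-y->S6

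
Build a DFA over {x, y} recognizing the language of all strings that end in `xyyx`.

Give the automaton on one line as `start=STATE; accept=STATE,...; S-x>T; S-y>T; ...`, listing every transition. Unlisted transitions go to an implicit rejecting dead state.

Remember how much of `xyyx` the current input suffix matches. State q0 means no match yet; q1 means the last symbol is `x`; q2 means the last 2 symbols are `xy`; q3 means the last 3 symbols are `xyy`; q4 means the last 4 symbols are `xyyx`. Only q4 accepts. On a mismatch, fall back to the longest proper suffix that is still a prefix of `xyyx`.
With 5 states:
        x   y  
>  q0   q1  q0 
   q1   q1  q2 
   q2   q1  q3 
   q3   q4  q0 
 * q4   q1  q2 
(> = start, * = accepting)

start=q0; accept=q4; q0-x>q1; q0-y>q0; q1-x>q1; q1-y>q2; q2-x>q1; q2-y>q3; q3-x>q4; q3-y>q0; q4-x>q1; q4-y>q2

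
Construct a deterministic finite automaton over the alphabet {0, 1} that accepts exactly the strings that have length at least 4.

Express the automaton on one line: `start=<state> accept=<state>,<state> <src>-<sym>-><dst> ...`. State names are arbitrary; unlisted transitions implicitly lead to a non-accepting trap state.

start=S0 accept=S4,S5 S0-0->S1 S0-1->S1 S1-0->S2 S1-1->S2 S2-0->S3 S2-1->S3 S3-0->S4 S3-1->S4 S4-0->S5 S4-1->S5 S5-0->S5 S5-1->S5

Count input length up to 5: every symbol moves from S0 toward S5, which means 'more than 4' and absorbs. Accept from {S4, S5}.
A 6-state machine:
        0   1  
>  S0   S1  S1 
   S1   S2  S2 
   S2   S3  S3 
   S3   S4  S4 
 * S4   S5  S5 
 * S5   S5  S5 
(> = start, * = accepting)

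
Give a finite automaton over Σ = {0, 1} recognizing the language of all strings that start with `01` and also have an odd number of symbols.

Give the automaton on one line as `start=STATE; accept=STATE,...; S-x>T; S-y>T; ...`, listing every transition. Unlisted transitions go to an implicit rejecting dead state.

start=q0; accept=q5; q0-0>q1; q0-1>q2; q1-0>q3; q1-1>q4; q2-0>q3; q2-1>q3; q3-0>q2; q3-1>q2; q4-0>q5; q4-1>q5; q5-0>q4; q5-1>q4

Build one automaton per condition and run them in lockstep. The first has 4 states tracking whether the input so far still matches the prefix `01`; the second has 2 states tracking the input length modulo 2. A product state is a pair (one from each), accepting exactly when both do.
With 6 states:
        0   1  
>  q0   q1  q2 
   q1   q3  q4 
   q2   q3  q3 
   q3   q2  q2 
   q4   q5  q5 
 * q5   q4  q4 
(> = start, * = accepting)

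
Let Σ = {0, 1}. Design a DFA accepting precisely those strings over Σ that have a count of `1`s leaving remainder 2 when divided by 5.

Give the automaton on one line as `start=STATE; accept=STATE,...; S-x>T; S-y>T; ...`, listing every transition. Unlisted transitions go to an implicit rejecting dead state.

Keep the running count of `1`s modulo 5: each `1` advances along the cycle q0 → q1 → q2 → q3 → q4 → q0 while other symbols loop. Accept at q2.
        0   1  
>  q0   q0  q1 
   q1   q1  q2 
 * q2   q2  q3 
   q3   q3  q4 
   q4   q4  q0 
(> = start, * = accepting)

start=q0; accept=q2; q0-0>q0; q0-1>q1; q1-0>q1; q1-1>q2; q2-0>q2; q2-1>q3; q3-0>q3; q3-1>q4; q4-0>q4; q4-1>q0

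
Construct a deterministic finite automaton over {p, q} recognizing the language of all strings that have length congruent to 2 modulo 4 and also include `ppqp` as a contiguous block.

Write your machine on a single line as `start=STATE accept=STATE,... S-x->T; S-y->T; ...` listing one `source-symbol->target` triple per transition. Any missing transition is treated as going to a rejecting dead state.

start=A; accept=S; A-p->B; A-q->C; B-p->D; B-q->E; C-p->F; C-q->E; D-p->G; D-q->H; E-p->I; E-q->J; F-p->G; F-q->J; G-p->K; G-q->L; H-p->M; H-q->A; I-p->K; I-q->A; J-p->N; J-q->A; K-p->O; K-q->P; L-p->Q; L-q->C; M-p->Q; M-q->Q; N-p->O; N-q->C; O-p->D; O-q->R; P-p->S; P-q->E; Q-p->S; Q-q->S; R-p->T; R-q->J; S-p->T; S-q->T; T-p->M; T-q->M

Build one automaton per condition and run them in lockstep. The first has 4 states tracking the input length modulo 4; the second has 5 states tracking whether and how much of `ppqp` has been seen. A product state is a pair (one from each), accepting exactly when both do.
A 20-state machine:
       p  q 
>  A   B  C 
   B   D  E 
   C   F  E 
   D   G  H 
   E   I  J 
   F   G  J 
   G   K  L 
   H   M  A 
   I   K  A 
   J   N  A 
   K   O  P 
   L   Q  C 
   M   Q  Q 
   N   O  C 
   O   D  R 
   P   S  E 
   Q   S  S 
   R   T  J 
 * S   T  T 
   T   M  M 
(> = start, * = accepting)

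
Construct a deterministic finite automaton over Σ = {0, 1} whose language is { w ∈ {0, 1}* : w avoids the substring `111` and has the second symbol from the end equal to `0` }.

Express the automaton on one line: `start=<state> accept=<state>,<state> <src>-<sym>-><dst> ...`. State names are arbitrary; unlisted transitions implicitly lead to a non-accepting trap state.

start=A accept=D,E A-0->B A-1->C B-0->D B-1->E C-0->F C-1->G D-0->D D-1->E E-0->F E-1->G F-0->D F-1->E G-0->F G-1->H H-0->I H-1->H I-0->J I-1->K J-0->J J-1->K K-0->I K-1->H

Run two small machines in parallel and take their product. One (4 states) tracks partial matches of the forbidden pattern `111`; the other (7 states) tracks the last 2 symbols read. Each combined state is a pair, one component from each; accept when both components accept.
An 11-state machine:
       0  1 
>  A   B  C 
   B   D  E 
   C   F  G 
 * D   D  E 
 * E   F  G 
   F   D  E 
   G   F  H 
   H   I  H 
   I   J  K 
   J   J  K 
   K   I  H 
(> = start, * = accepting)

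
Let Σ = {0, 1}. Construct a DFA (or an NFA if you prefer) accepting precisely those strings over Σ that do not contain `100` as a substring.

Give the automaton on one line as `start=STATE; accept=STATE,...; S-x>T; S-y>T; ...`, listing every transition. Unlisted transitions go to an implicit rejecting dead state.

start=q0; accept=q0,q1,q2; q0-0>q0; q0-1>q1; q1-0>q2; q1-1>q1; q2-0>q3; q2-1>q1; q3-0>q3; q3-1>q3

Track partial matches of the forbidden pattern `100`. State q3 is a dead state reached once `100` has occurred; every other state accepts. q0 means no part of `100` is currently matched.
A 4-state machine:
        0   1  
>* q0   q0  q1 
 * q1   q2  q1 
 * q2   q3  q1 
   q3   q3  q3 
(> = start, * = accepting)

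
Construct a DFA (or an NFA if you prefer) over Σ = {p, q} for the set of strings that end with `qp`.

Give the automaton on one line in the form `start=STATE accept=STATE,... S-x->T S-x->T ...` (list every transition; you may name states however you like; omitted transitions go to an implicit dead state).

start=A accept=C A-p->A A-q->B B-p->C B-q->B C-p->A C-q->B

Let each state record the length of the longest suffix of the input read so far that is also a prefix of `qp`. B means the last symbol is `q`; C means the last 2 symbols are `qp`. Accept only at C, where the string currently ends in `qp`.
With 3 states:
       p  q 
>  A   A  B 
   B   C  B 
 * C   A  B 
(> = start, * = accepting)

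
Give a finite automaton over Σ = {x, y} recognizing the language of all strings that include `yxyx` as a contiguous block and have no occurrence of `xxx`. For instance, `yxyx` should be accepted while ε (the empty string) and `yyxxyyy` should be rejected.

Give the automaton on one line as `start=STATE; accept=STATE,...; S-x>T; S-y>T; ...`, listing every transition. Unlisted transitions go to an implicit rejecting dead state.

start=q0; accept=q7,q8,q9; q0-x>q1; q0-y>q2; q1-x>q3; q1-y>q2; q2-x>q4; q2-y>q2; q3-x>q5; q3-y>q2; q4-x>q3; q4-y>q6; q5-x>q5; q5-y>q5; q6-x>q7; q6-y>q2; q7-x>q8; q7-y>q9; q8-x>q5; q8-y>q9; q9-x>q7; q9-y>q9

Run two small machines in parallel and take their product. One (5 states) tracks whether and how much of `yxyx` has been seen; the other (4 states) tracks partial matches of the forbidden pattern `xxx`. Each combined state is a pair, one component from each; accept when both components accept. Equivalent product states are then merged.
10 states suffice.
        x   y  
>  q0   q1  q2 
   q1   q3  q2 
   q2   q4  q2 
   q3   q5  q2 
   q4   q3  q6 
   q5   q5  q5 
   q6   q7  q2 
 * q7   q8  q9 
 * q8   q5  q9 
 * q9   q7  q9 
(> = start, * = accepting)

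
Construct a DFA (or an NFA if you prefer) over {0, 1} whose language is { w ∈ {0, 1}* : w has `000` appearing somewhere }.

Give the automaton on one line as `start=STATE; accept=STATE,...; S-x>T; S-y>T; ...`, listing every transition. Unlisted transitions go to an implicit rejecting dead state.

Track how much of `000` has been matched so far: state q0 is no progress, q3 is the absorbing accept state reached once `000` has occurred. Intermediate states record partial matches; on a mismatch, fall back to the longest reusable overlap.
A 4-state machine:
        0   1  
>  q0   q1  q0 
   q1   q2  q0 
   q2   q3  q0 
 * q3   q3  q3 
(> = start, * = accepting)

start=q0; accept=q3; q0-0>q1; q0-1>q0; q1-0>q2; q1-1>q0; q2-0>q3; q2-1>q0; q3-0>q3; q3-1>q3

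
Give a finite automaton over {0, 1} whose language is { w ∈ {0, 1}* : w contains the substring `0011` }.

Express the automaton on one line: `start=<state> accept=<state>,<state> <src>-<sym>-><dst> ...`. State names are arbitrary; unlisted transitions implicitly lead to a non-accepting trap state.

Track how much of `0011` has been matched so far: state s0 is no progress, s4 is the absorbing accept state reached once `0011` has occurred. Intermediate states record partial matches; on a mismatch, fall back to the longest reusable overlap.
5 states suffice.
        0   1  
>  s0   s1  s0 
   s1   s2  s0 
   s2   s2  s3 
   s3   s1  s4 
 * s4   s4  s4 
(> = start, * = accepting)

start=s0 accept=s4 s0-0->s1 s0-1->s0 s1-0->s2 s1-1->s0 s2-0->s2 s2-1->s3 s3-0->s1 s3-1->s4 s4-0->s4 s4-1->s4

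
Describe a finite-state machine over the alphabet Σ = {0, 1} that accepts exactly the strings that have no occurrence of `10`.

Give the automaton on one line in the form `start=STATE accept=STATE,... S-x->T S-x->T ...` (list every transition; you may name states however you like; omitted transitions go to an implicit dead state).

Track partial matches of the forbidden pattern `10`. State S2 is a dead state reached once `10` has occurred; every other state accepts. S0 means no part of `10` is currently matched.
        0   1  
>* S0   S0  S1 
 * S1   S2  S1 
   S2   S2  S2 
(> = start, * = accepting)

start=S0 accept=S0,S1 S0-0->S0 S0-1->S1 S1-0->S2 S1-1->S1 S2-0->S2 S2-1->S2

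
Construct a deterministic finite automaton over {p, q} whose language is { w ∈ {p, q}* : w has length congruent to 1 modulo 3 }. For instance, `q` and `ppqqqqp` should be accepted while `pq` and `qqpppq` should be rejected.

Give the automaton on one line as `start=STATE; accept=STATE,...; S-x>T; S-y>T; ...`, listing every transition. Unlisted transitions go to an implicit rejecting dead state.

Count input length modulo 3: every symbol advances one step around the cycle S0 → S1 → S2 → S0. Accept at S1.
With 3 states:
        p   q  
>  S0   S1  S1 
 * S1   S2  S2 
   S2   S0  S0 
(> = start, * = accepting)

start=S0; accept=S1; S0-p>S1; S0-q>S1; S1-p>S2; S1-q>S2; S2-p>S0; S2-q>S0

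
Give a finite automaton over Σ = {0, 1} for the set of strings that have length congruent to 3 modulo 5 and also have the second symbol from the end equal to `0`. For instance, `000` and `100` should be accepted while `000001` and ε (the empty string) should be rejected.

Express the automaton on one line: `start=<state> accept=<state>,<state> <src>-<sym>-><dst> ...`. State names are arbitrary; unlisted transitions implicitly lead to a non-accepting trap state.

start=S0 accept=S4 S0-0->S1 S0-1->S1 S1-0->S2 S1-1->S3 S2-0->S4 S2-1->S4 S3-0->S5 S3-1->S5 S4-0->S6 S4-1->S6 S5-0->S6 S5-1->S6 S6-0->S0 S6-1->S0

Build one automaton per condition and run them in lockstep. The first has 5 states tracking the input length modulo 5; the second has 7 states tracking the last 2 symbols read. A product state is a pair (one from each), accepting exactly when both do. Minimizing collapses redundant product states.
        0   1  
>  S0   S1  S1 
   S1   S2  S3 
   S2   S4  S4 
   S3   S5  S5 
 * S4   S6  S6 
   S5   S6  S6 
   S6   S0  S0 
(> = start, * = accepting)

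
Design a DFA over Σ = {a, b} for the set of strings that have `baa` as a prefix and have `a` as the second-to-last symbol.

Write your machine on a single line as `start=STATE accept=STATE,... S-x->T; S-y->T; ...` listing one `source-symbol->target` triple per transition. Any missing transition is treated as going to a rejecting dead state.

Handle the two conditions separately and then intersect. One (5 states) tracks whether the input so far still matches the prefix `baa`; the other (7 states) tracks the last 2 symbols read. Each combined state is a pair, one component from each; accept when both components accept. Equivalent product states are then merged.
8 states suffice.
        a   b  
>  q0   q1  q2 
   q1   q1  q1 
   q2   q3  q1 
   q3   q4  q1 
 * q4   q4  q5 
 * q5   q6  q7 
   q6   q4  q5 
   q7   q6  q7 
(> = start, * = accepting)

start=q0; accept=q4,q5; q0-a->q1; q0-b->q2; q1-a->q1; q1-b->q1; q2-a->q3; q2-b->q1; q3-a->q4; q3-b->q1; q4-a->q4; q4-b->q5; q5-a->q6; q5-b->q7; q6-a->q4; q6-b->q5; q7-a->q6; q7-b->q7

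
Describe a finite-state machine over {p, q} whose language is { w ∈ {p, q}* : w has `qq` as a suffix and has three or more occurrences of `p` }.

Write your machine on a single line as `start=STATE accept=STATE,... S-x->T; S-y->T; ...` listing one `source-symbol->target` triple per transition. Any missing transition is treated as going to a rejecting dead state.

Run two small machines in parallel and take their product. The first has 3 states tracking how much of the suffix `qq` has currently been matched; the second has 5 states tracking the count of `p`s, saturating at 4. A product state is a pair (one from each), accepting exactly when both do. After merging equivalent states the machine shrinks.
        p   q  
>  S0   S1  S0 
   S1   S2  S1 
   S2   S3  S2 
   S3   S3  S4 
   S4   S3  S5 
 * S5   S3  S5 
(> = start, * = accepting)

start=S0; accept=S5; S0-p->S1; S0-q->S0; S1-p->S2; S1-q->S1; S2-p->S3; S2-q->S2; S3-p->S3; S3-q->S4; S4-p->S3; S4-q->S5; S5-p->S3; S5-q->S5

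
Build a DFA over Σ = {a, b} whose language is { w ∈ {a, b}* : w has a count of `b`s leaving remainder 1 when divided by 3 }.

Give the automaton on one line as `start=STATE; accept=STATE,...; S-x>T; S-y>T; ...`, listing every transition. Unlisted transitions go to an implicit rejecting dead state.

start=S0; accept=S1; S0-a>S0; S0-b>S1; S1-a>S1; S1-b>S2; S2-a>S2; S2-b>S0

Keep the running count of `b`s modulo 3: each `b` advances along the cycle S0 → S1 → S2 → S0 while other symbols loop. Accept at S1.
        a   b  
>  S0   S0  S1 
 * S1   S1  S2 
   S2   S2  S0 
(> = start, * = accepting)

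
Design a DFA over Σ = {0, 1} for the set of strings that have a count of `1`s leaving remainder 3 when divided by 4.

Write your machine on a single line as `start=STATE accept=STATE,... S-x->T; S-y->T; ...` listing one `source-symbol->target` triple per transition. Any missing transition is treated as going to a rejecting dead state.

The only thing that matters is how many `1`s have appeared, reduced mod 4. Use one state per residue: s0 for 0, …, s3 for 3. Reading `1` moves to the next residue; anything else stays put. s3 is accepting.
A 4-state machine:
        0   1  
>  s0   s0  s1 
   s1   s1  s2 
   s2   s2  s3 
 * s3   s3  s0 
(> = start, * = accepting)

start=s0; accept=s3; s0-0->s0; s0-1->s1; s1-0->s1; s1-1->s2; s2-0->s2; s2-1->s3; s3-0->s3; s3-1->s0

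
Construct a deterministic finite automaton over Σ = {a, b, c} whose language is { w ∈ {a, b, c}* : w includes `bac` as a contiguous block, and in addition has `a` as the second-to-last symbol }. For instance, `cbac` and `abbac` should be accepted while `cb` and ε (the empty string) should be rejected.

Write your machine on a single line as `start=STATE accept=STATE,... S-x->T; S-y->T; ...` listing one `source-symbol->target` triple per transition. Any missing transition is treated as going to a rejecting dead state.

Handle the two conditions separately and then intersect. The first has 4 states tracking whether and how much of `bac` has been seen; the second has 13 states tracking the last 2 symbols read. A product state is a pair (one from each), accepting exactly when both do.
A 22-state machine:
          a    b    c  
>  s0     s1   s2   s3 
   s1     s4   s5   s6 
   s2     s7   s8   s9 
   s3    s10  s11  s12 
   s4     s4   s5   s6 
   s5     s7   s8   s9 
   s6    s10  s11  s12 
   s7     s4   s5  s13 
   s8     s7   s8   s9 
   s9    s10  s11  s12 
   s10    s4   s5   s6 
   s11    s7   s8   s9 
   s12   s10  s11  s12 
 * s13   s14  s15  s16 
   s14   s17  s18  s13 
   s15   s19  s20  s21 
   s16   s14  s15  s16 
 * s17   s17  s18  s13 
 * s18   s19  s20  s21 
   s19   s17  s18  s13 
   s20   s19  s20  s21 
   s21   s14  s15  s16 
(> = start, * = accepting)

start=s0; accept=s13,s17,s18; s0-a->s1; s0-b->s2; s0-c->s3; s1-a->s4; s1-b->s5; s1-c->s6; s2-a->s7; s2-b->s8; s2-c->s9; s3-a->s10; s3-b->s11; s3-c->s12; s4-a->s4; s4-b->s5; s4-c->s6; s5-a->s7; s5-b->s8; s5-c->s9; s6-a->s10; s6-b->s11; s6-c->s12; s7-a->s4; s7-b->s5; s7-c->s13; s8-a->s7; s8-b->s8; s8-c->s9; s9-a->s10; s9-b->s11; s9-c->s12; s10-a->s4; s10-b->s5; s10-c->s6; s11-a->s7; s11-b->s8; s11-c->s9; s12-a->s10; s12-b->s11; s12-c->s12; s13-a->s14; s13-b->s15; s13-c->s16; s14-a->s17; s14-b->s18; s14-c->s13; s15-a->s19; s15-b->s20; s15-c->s21; s16-a->s14; s16-b->s15; s16-c->s16; s17-a->s17; s17-b->s18; s17-c->s13; s18-a->s19; s18-b->s20; s18-c->s21; s19-a->s17; s19-b->s18; s19-c->s13; s20-a->s19; s20-b->s20; s20-c->s21; s21-a->s14; s21-b->s15; s21-c->s16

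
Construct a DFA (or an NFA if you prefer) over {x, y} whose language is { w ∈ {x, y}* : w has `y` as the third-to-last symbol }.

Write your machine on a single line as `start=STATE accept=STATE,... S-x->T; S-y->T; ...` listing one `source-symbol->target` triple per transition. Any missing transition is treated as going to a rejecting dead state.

A DFA must remember the last 3 symbols (since which symbol is third-to-last isn't known until the input ends). Use one state per possible window of the last ≤3 symbols; accept from those whose window starts with `y`.
A 15-state machine:
          x    y  
>  q0     q1   q2 
   q1     q3   q4 
   q2     q5   q6 
   q3     q7   q8 
   q4     q9  q10 
   q5    q11  q12 
   q6    q13  q14 
   q7     q7   q8 
   q8     q9  q10 
   q9    q11  q12 
   q10   q13  q14 
 * q11    q7   q8 
 * q12    q9  q10 
 * q13   q11  q12 
 * q14   q13  q14 
(> = start, * = accepting)

start=q0; accept=q11,q12,q13,q14; q0-x->q1; q0-y->q2; q1-x->q3; q1-y->q4; q2-x->q5; q2-y->q6; q3-x->q7; q3-y->q8; q4-x->q9; q4-y->q10; q5-x->q11; q5-y->q12; q6-x->q13; q6-y->q14; q7-x->q7; q7-y->q8; q8-x->q9; q8-y->q10; q9-x->q11; q9-y->q12; q10-x->q13; q10-y->q14; q11-x->q7; q11-y->q8; q12-x->q9; q12-y->q10; q13-x->q11; q13-y->q12; q14-x->q13; q14-y->q14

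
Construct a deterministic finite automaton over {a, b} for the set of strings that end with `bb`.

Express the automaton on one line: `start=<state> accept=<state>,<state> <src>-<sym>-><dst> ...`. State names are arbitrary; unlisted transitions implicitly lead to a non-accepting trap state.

Let each state record the length of the longest suffix of the input read so far that is also a prefix of `bb`. s1 means the last symbol is `b`; s2 means the last 2 symbols are `bb`. Accept only at s2, where the string currently ends in `bb`.
3 states suffice.
        a   b  
>  s0   s0  s1 
   s1   s0  s2 
 * s2   s0  s2 
(> = start, * = accepting)

start=s0 accept=s2 s0-a->s0 s0-b->s1 s1-a->s0 s1-b->s2 s2-a->s0 s2-b->s2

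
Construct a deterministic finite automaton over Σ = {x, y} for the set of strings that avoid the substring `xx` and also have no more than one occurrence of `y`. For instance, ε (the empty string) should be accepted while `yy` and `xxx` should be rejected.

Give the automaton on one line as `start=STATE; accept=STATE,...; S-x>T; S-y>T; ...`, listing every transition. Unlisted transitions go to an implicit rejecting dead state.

start=q0; accept=q0,q1,q2,q4; q0-x>q1; q0-y>q2; q1-x>q3; q1-y>q2; q2-x>q4; q2-y>q3; q3-x>q3; q3-y>q3; q4-x>q3; q4-y>q3

Run two small machines in parallel and take their product. The first has 3 states tracking partial matches of the forbidden pattern `xx`; the second has 3 states tracking the count of `y`s, saturating at 2. A product state is a pair (one from each), accepting exactly when both do. After merging equivalent states the machine shrinks.
5 states suffice.
        x   y  
>* q0   q1  q2 
 * q1   q3  q2 
 * q2   q4  q3 
   q3   q3  q3 
 * q4   q3  q3 
(> = start, * = accepting)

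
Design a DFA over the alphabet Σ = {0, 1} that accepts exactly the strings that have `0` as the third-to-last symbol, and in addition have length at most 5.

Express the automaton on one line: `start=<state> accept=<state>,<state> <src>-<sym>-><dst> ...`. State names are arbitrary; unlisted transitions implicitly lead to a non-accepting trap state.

Run two small machines in parallel and take their product. The first has 15 states tracking the last 3 symbols read; the second has 7 states tracking the input length, saturating at 6. A product state is a pair (one from each), accepting exactly when both do. Minimizing collapses redundant product states.
A 15-state machine:
          0    1  
>  q0     q1   q2 
   q1     q3   q4 
   q2     q5   q6 
   q3     q7   q8 
   q4     q9  q10 
   q5    q11  q12 
   q6    q13  q14 
 * q7     q8   q8 
 * q8    q10  q10 
 * q9    q12  q12 
 * q10   q14  q14 
   q11    q8   q8 
   q12   q10  q10 
   q13   q12  q12 
   q14   q14  q14 
(> = start, * = accepting)

start=q0 accept=q7,q8,q9,q10 q0-0->q1 q0-1->q2 q1-0->q3 q1-1->q4 q2-0->q5 q2-1->q6 q3-0->q7 q3-1->q8 q4-0->q9 q4-1->q10 q5-0->q11 q5-1->q12 q6-0->q13 q6-1->q14 q7-0->q8 q7-1->q8 q8-0->q10 q8-1->q10 q9-0->q12 q9-1->q12 q10-0->q14 q10-1->q14 q11-0->q8 q11-1->q8 q12-0->q10 q12-1->q10 q13-0->q12 q13-1->q12 q14-0->q14 q14-1->q14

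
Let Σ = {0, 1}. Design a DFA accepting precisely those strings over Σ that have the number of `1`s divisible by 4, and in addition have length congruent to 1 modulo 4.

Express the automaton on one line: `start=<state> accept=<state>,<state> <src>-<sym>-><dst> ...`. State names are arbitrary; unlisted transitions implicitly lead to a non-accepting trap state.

Handle the two conditions separately and then intersect. One (4 states) tracks the count of `1`s modulo 4; the other (4 states) tracks the input length modulo 4. Each combined state is a pair, one component from each; accept when both components accept.
16 states suffice.
       0  1 
>  A   B  C 
 * B   D  E 
   C   E  F 
   D   G  H 
   E   H  I 
   F   I  J 
   G   A  K 
   H   K  L 
   I   L  M 
   J   M  A 
   K   C  N 
   L   N  O 
   M   O  B 
   N   F  P 
   O   P  D 
   P   J  G 
(> = start, * = accepting)

start=A accept=B A-0->B A-1->C B-0->D B-1->E C-0->E C-1->F D-0->G D-1->H E-0->H E-1->I F-0->I F-1->J G-0->A G-1->K H-0->K H-1->L I-0->L I-1->M J-0->M J-1->A K-0->C K-1->N L-0->N L-1->O M-0->O M-1->B N-0->F N-1->P O-0->P O-1->D P-0->J P-1->G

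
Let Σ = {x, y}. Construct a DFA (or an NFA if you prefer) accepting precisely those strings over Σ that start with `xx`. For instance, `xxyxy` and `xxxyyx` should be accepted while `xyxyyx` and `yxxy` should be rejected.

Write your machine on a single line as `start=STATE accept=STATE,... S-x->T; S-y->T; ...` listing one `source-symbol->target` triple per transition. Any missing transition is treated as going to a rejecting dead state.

start=S0; accept=S2; S0-x->S1; S0-y->S3; S1-x->S2; S1-y->S3; S2-x->S2; S2-y->S2; S3-x->S3; S3-y->S3

Check the first 2 symbols one by one: S0 through S1 record how many have matched `xx` so far; any wrong symbol goes to the dead state S3. After all 2 match we enter the accepting sink S2.
        x   y  
>  S0   S1  S3 
   S1   S2  S3 
 * S2   S2  S2 
   S3   S3  S3 
(> = start, * = accepting)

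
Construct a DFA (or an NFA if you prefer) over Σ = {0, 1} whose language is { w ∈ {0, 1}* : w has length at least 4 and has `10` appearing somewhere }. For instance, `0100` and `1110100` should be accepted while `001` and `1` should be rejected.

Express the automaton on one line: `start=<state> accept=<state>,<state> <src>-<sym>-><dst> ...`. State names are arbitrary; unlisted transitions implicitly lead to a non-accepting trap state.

start=s0 accept=s8 s0-0->s1 s0-1->s2 s1-0->s3 s1-1->s4 s2-0->s5 s2-1->s4 s3-0->s3 s3-1->s6 s4-0->s7 s4-1->s6 s5-0->s7 s5-1->s7 s6-0->s8 s6-1->s6 s7-0->s8 s7-1->s8 s8-0->s8 s8-1->s8

Handle the two conditions separately and then intersect. One (6 states) tracks the input length, saturating at 5; the other (3 states) tracks whether and how much of `10` has been seen. Each combined state is a pair, one component from each; accept when both components accept. Minimizing collapses redundant product states.
With 9 states:
        0   1  
>  s0   s1  s2 
   s1   s3  s4 
   s2   s5  s4 
   s3   s3  s6 
   s4   s7  s6 
   s5   s7  s7 
   s6   s8  s6 
   s7   s8  s8 
 * s8   s8  s8 
(> = start, * = accepting)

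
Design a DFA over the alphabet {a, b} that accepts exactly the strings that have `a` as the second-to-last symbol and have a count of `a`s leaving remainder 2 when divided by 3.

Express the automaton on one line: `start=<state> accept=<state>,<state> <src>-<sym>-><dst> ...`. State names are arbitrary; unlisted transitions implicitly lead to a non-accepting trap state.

Build one automaton per condition and run them in lockstep. One (7 states) tracks the last 2 symbols read; the other (3 states) tracks the count of `a`s modulo 3. Each combined state is a pair, one component from each; accept when both components accept. Minimizing collapses redundant product states.
A 7-state machine:
        a   b  
>  s0   s1  s0 
   s1   s2  s3 
 * s2   s0  s4 
   s3   s5  s3 
 * s4   s0  s6 
   s5   s0  s4 
   s6   s0  s6 
(> = start, * = accepting)

start=s0 accept=s2,s4 s0-a->s1 s0-b->s0 s1-a->s2 s1-b->s3 s2-a->s0 s2-b->s4 s3-a->s5 s3-b->s3 s4-a->s0 s4-b->s6 s5-a->s0 s5-b->s4 s6-a->s0 s6-b->s6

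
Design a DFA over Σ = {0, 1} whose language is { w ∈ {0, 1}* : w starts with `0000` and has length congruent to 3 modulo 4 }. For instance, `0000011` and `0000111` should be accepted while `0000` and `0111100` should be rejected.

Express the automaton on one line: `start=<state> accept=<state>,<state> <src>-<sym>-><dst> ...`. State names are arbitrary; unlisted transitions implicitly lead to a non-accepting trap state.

Handle the two conditions separately and then intersect. One (6 states) tracks whether the input so far still matches the prefix `0000`; the other (4 states) tracks the input length modulo 4. Each combined state is a pair, one component from each; accept when both components accept. After merging equivalent states the machine shrinks.
9 states suffice.
        0   1  
>  s0   s1  s2 
   s1   s3  s2 
   s2   s2  s2 
   s3   s4  s2 
   s4   s5  s2 
   s5   s6  s6 
   s6   s7  s7 
   s7   s8  s8 
 * s8   s5  s5 
(> = start, * = accepting)

start=s0 accept=s8 s0-0->s1 s0-1->s2 s1-0->s3 s1-1->s2 s2-0->s2 s2-1->s2 s3-0->s4 s3-1->s2 s4-0->s5 s4-1->s2 s5-0->s6 s5-1->s6 s6-0->s7 s6-1->s7 s7-0->s8 s7-1->s8 s8-0->s5 s8-1->s5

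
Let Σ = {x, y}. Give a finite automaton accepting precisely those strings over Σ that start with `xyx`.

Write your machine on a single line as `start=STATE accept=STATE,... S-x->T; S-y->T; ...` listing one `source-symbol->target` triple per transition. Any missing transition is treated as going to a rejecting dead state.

start=q0; accept=q3; q0-x->q1; q0-y->q4; q1-x->q4; q1-y->q2; q2-x->q3; q2-y->q4; q3-x->q3; q3-y->q3; q4-x->q4; q4-y->q4

Walk along `xyx` while the input agrees: from q0 take `x` to q1, and so on. Any deviation drops to the rejecting sink q4. Once q3 is reached the prefix is confirmed and every continuation is accepted.
        x   y  
>  q0   q1  q4 
   q1   q4  q2 
   q2   q3  q4 
 * q3   q3  q3 
   q4   q4  q4 
(> = start, * = accepting)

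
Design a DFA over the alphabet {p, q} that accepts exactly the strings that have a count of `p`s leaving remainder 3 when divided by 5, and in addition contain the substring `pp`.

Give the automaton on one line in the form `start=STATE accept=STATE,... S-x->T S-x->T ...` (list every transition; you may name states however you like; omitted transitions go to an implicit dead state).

start=A accept=E A-p->B A-q->A B-p->C B-q->D C-p->E C-q->C D-p->F D-q->D E-p->G E-q->E F-p->E F-q->H G-p->I G-q->G H-p->J H-q->H I-p->K I-q->I J-p->G J-q->L K-p->C K-q->K L-p->M L-q->L M-p->I M-q->N N-p->O N-q->N O-p->K O-q->A

Handle the two conditions separately and then intersect. One (5 states) tracks the count of `p`s modulo 5; the other (3 states) tracks whether and how much of `pp` has been seen. Each combined state is a pair, one component from each; accept when both components accept.
       p  q 
>  A   B  A 
   B   C  D 
   C   E  C 
   D   F  D 
 * E   G  E 
   F   E  H 
   G   I  G 
   H   J  H 
   I   K  I 
   J   G  L 
   K   C  K 
   L   M  L 
   M   I  N 
   N   O  N 
   O   K  A 
(> = start, * = accepting)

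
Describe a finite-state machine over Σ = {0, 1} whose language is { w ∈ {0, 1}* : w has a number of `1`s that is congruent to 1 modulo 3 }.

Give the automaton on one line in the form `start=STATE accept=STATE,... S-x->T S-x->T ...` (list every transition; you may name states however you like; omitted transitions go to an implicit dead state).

start=q0 accept=q1 q0-0->q0 q0-1->q1 q1-0->q1 q1-1->q2 q2-0->q2 q2-1->q0

Keep the running count of `1`s modulo 3: each `1` advances along the cycle q0 → q1 → q2 → q0 while other symbols loop. Accept at q1.
A 3-state machine:
        0   1  
>  q0   q0  q1 
 * q1   q1  q2 
   q2   q2  q0 
(> = start, * = accepting)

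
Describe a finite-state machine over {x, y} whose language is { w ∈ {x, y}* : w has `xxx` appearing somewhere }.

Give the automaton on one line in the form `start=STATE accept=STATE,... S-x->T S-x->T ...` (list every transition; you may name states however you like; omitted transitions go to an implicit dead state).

start=s0 accept=s3 s0-x->s1 s0-y->s0 s1-x->s2 s1-y->s0 s2-x->s3 s2-y->s0 s3-x->s3 s3-y->s3

States s0..s2 record the length of the longest prefix of `xxx` that matches the current input suffix. Reaching s3 means `xxx` has been seen, and we stay there forever. Accept from s3.
A 4-state machine:
        x   y  
>  s0   s1  s0 
   s1   s2  s0 
   s2   s3  s0 
 * s3   s3  s3 
(> = start, * = accepting)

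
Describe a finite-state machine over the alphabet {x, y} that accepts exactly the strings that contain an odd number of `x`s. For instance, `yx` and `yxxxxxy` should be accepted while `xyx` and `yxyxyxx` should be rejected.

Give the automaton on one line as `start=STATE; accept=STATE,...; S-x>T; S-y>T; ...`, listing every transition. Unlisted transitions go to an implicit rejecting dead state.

start=q0; accept=q1; q0-x>q1; q0-y>q0; q1-x>q0; q1-y>q1

The only thing that matters is how many `x`s have appeared, reduced mod 2. Use one state per residue: q0 for 0, …, q1 for 1. Reading `x` moves to the next residue; anything else stays put. q1 is accepting.
        x   y  
>  q0   q1  q0 
 * q1   q0  q1 
(> = start, * = accepting)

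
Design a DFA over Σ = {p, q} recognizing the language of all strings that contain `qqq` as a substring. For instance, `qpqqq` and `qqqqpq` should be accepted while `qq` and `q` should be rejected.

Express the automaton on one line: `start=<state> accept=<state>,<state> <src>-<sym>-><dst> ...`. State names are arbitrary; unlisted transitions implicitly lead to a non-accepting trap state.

States s0..s2 record the length of the longest prefix of `qqq` that matches the current input suffix. Reaching s3 means `qqq` has been seen, and we stay there forever. Accept from s3.
4 states suffice.
        p   q  
>  s0   s0  s1 
   s1   s0  s2 
   s2   s0  s3 
 * s3   s3  s3 
(> = start, * = accepting)

start=s0 accept=s3 s0-p->s0 s0-q->s1 s1-p->s0 s1-q->s2 s2-p->s0 s2-q->s3 s3-p->s3 s3-q->s3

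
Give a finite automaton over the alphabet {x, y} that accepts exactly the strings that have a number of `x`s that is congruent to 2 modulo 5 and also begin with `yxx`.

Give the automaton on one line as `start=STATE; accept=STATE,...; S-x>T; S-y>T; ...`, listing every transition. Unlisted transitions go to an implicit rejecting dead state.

start=q0; accept=q7; q0-x>q1; q0-y>q2; q1-x>q3; q1-y>q1; q2-x>q4; q2-y>q5; q3-x>q6; q3-y>q3; q4-x>q7; q4-y>q1; q5-x>q1; q5-y>q5; q6-x>q8; q6-y>q6; q7-x>q9; q7-y>q7; q8-x>q5; q8-y>q8; q9-x>q10; q9-y>q9; q10-x>q11; q10-y>q10; q11-x>q12; q11-y>q11; q12-x>q7; q12-y>q12

Run two small machines in parallel and take their product. One (5 states) tracks the count of `x`s modulo 5; the other (5 states) tracks whether the input so far still matches the prefix `yxx`. Each combined state is a pair, one component from each; accept when both components accept.
A 13-state machine:
          x    y  
>  q0     q1   q2 
   q1     q3   q1 
   q2     q4   q5 
   q3     q6   q3 
   q4     q7   q1 
   q5     q1   q5 
   q6     q8   q6 
 * q7     q9   q7 
   q8     q5   q8 
   q9    q10   q9 
   q10   q11  q10 
   q11   q12  q11 
   q12    q7  q12 
(> = start, * = accepting)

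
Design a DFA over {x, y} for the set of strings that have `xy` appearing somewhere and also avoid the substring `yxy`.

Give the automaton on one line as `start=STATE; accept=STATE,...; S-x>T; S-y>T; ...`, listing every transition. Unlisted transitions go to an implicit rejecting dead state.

start=S0; accept=S3,S5,S7; S0-x>S1; S0-y>S2; S1-x>S1; S1-y>S3; S2-x>S4; S2-y>S2; S3-x>S5; S3-y>S3; S4-x>S1; S4-y>S6; S5-x>S7; S5-y>S6; S6-x>S6; S6-y>S6; S7-x>S7; S7-y>S3

Build one automaton per condition and run them in lockstep. One (3 states) tracks whether and how much of `xy` has been seen; the other (4 states) tracks partial matches of the forbidden pattern `yxy`. Each combined state is a pair, one component from each; accept when both components accept.
With 8 states:
        x   y  
>  S0   S1  S2 
   S1   S1  S3 
   S2   S4  S2 
 * S3   S5  S3 
   S4   S1  S6 
 * S5   S7  S6 
   S6   S6  S6 
 * S7   S7  S3 
(> = start, * = accepting)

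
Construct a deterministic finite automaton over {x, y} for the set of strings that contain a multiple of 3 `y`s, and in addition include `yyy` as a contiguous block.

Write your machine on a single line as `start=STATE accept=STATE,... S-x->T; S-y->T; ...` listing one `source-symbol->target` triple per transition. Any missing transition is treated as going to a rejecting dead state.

Build one automaton per condition and run them in lockstep. One (3 states) tracks the count of `y`s modulo 3; the other (4 states) tracks whether and how much of `yyy` has been seen. Each combined state is a pair, one component from each; accept when both components accept.
          x    y  
>  q0     q0   q1 
   q1     q2   q3 
   q2     q2   q4 
   q3     q5   q6 
   q4     q5   q7 
   q5     q5   q8 
 * q6     q6   q9 
   q7     q0   q9 
   q8     q0  q10 
   q9     q9  q11 
   q10    q2  q11 
   q11   q11   q6 
(> = start, * = accepting)

start=q0; accept=q6; q0-x->q0; q0-y->q1; q1-x->q2; q1-y->q3; q2-x->q2; q2-y->q4; q3-x->q5; q3-y->q6; q4-x->q5; q4-y->q7; q5-x->q5; q5-y->q8; q6-x->q6; q6-y->q9; q7-x->q0; q7-y->q9; q8-x->q0; q8-y->q10; q9-x->q9; q9-y->q11; q10-x->q2; q10-y->q11; q11-x->q11; q11-y->q6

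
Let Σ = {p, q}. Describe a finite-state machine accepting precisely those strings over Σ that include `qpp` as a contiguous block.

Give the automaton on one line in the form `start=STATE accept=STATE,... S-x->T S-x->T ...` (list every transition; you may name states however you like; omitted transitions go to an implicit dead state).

start=A accept=D A-p->A A-q->B B-p->C B-q->B C-p->D C-q->B D-p->D D-q->D

Track how much of `qpp` has been matched so far: state A is no progress, D is the absorbing accept state reached once `qpp` has occurred. Intermediate states record partial matches; on a mismatch, fall back to the longest reusable overlap.
A 4-state machine:
       p  q 
>  A   A  B 
   B   C  B 
   C   D  B 
 * D   D  D 
(> = start, * = accepting)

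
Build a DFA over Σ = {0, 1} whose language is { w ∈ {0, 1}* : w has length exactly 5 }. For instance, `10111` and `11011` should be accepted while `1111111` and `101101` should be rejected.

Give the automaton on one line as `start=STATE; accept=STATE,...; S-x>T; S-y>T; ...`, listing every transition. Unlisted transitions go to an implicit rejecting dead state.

We only need to distinguish lengths 0, 1, …, 5, and '>5'. Chain S0 → S1 → S2 → S3 → S4 → S5 → S6 on every symbol, with S6 looping. Accepting states: {S5}.
With 7 states:
        0   1  
>  S0   S1  S1 
   S1   S2  S2 
   S2   S3  S3 
   S3   S4  S4 
   S4   S5  S5 
 * S5   S6  S6 
   S6   S6  S6 
(> = start, * = accepting)

start=S0; accept=S5; S0-0>S1; S0-1>S1; S1-0>S2; S1-1>S2; S2-0>S3; S2-1>S3; S3-0>S4; S3-1>S4; S4-0>S5; S4-1>S5; S5-0>S6; S5-1>S6; S6-0>S6; S6-1>S6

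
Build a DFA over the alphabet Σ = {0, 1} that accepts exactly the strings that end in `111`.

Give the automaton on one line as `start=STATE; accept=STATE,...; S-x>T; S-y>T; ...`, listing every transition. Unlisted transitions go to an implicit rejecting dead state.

Remember how much of `111` the current input suffix matches. State s0 means no match yet; s1 means the last symbol is `1`; s2 means the last 2 symbols are `11`; s3 means the last 3 symbols are `111`. Only s3 accepts. On a mismatch, fall back to the longest proper suffix that is still a prefix of `111`.
A 4-state machine:
        0   1  
>  s0   s0  s1 
   s1   s0  s2 
   s2   s0  s3 
 * s3   s0  s3 
(> = start, * = accepting)

start=s0; accept=s3; s0-0>s0; s0-1>s1; s1-0>s0; s1-1>s2; s2-0>s0; s2-1>s3; s3-0>s0; s3-1>s3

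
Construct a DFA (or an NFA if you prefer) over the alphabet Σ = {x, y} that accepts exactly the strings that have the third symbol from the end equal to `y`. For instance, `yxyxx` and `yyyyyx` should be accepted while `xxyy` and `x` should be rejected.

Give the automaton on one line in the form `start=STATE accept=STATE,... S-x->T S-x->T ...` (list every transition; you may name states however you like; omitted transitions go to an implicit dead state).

start=s0 accept=s11,s12,s13,s14 s0-x->s1 s0-y->s2 s1-x->s3 s1-y->s4 s2-x->s5 s2-y->s6 s3-x->s7 s3-y->s8 s4-x->s9 s4-y->s10 s5-x->s11 s5-y->s12 s6-x->s13 s6-y->s14 s7-x->s7 s7-y->s8 s8-x->s9 s8-y->s10 s9-x->s11 s9-y->s12 s10-x->s13 s10-y->s14 s11-x->s7 s11-y->s8 s12-x->s9 s12-y->s10 s13-x->s11 s13-y->s12 s14-x->s13 s14-y->s14

A DFA must remember the last 3 symbols (since which symbol is third-to-last isn't known until the input ends). Use one state per possible window of the last ≤3 symbols; accept from those whose window starts with `y`.
A 15-state machine:
          x    y  
>  s0     s1   s2 
   s1     s3   s4 
   s2     s5   s6 
   s3     s7   s8 
   s4     s9  s10 
   s5    s11  s12 
   s6    s13  s14 
   s7     s7   s8 
   s8     s9  s10 
   s9    s11  s12 
   s10   s13  s14 
 * s11    s7   s8 
 * s12    s9  s10 
 * s13   s11  s12 
 * s14   s13  s14 
(> = start, * = accepting)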